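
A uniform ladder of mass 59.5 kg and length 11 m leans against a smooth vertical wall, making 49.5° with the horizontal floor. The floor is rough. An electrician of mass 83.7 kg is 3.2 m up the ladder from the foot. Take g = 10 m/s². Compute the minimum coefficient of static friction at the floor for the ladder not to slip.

μ_min ≈ 0.323

ΣF_y = 0: N_floor = 59.5×10 + 83.7×10 = 1432 N.
Torques about the foot: N_wall · 11 sin 49.5° = 59.5×10×5.5 cos 49.5° + 83.7×10×3.2 cos 49.5° → N_wall = 462.05 N.
ΣF_x = 0: f_floor = N_wall = 462.05 N.
μ_min = f_floor / N_floor = 462.05 / 1432 = 0.3227.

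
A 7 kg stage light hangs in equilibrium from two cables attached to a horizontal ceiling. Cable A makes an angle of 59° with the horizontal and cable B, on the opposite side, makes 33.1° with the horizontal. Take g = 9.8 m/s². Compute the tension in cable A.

Weight W = 7 × 9.8 = 68.6 N acts straight down.
Horizontal: T_A cos 59° = T_B cos 33.1°  →  T_B = 0.6148 T_A.
Vertical: T_A sin 59° + T_B sin 33.1° = 68.6.
Substituting the horizontal relation into the vertical equation gives 1.193 T_A = 68.6, so T_A = 57.51 N.

T_A ≈ 57.5 N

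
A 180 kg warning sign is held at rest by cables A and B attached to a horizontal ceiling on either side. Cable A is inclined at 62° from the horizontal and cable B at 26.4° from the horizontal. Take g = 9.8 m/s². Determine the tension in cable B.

Weight W = 180 × 9.8 = 1764 N acts straight down.
Horizontal: T_A cos 62° = T_B cos 26.4°  →  T_A = 1.908 T_B.
Vertical: T_A sin 62° + T_B sin 26.4° = 1764.
Substituting the horizontal relation into the vertical equation gives 2.129 T_B = 1764, so T_B = 828.5 N.

T_B ≈ 828 N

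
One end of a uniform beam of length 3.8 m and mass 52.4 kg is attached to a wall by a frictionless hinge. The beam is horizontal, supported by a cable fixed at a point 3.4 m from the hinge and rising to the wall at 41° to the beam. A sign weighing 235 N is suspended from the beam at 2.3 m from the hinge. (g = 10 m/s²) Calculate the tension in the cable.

T ≈ 689 N

Take torques about the hinge: T sin 41° · 3.4 = 52.4×10×1.9 + 235×2.3 = 1536.1 N·m.
So T = 1536.1 / (0.6561 × 3.4) = 688.65 N.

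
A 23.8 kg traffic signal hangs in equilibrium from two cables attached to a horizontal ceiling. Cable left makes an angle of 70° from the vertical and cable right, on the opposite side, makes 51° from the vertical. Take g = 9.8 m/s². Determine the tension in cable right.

T_right ≈ 256 N

Angles from the horizontal: cable left is 90° − 70° = 20°, cable right is 90° − 51° = 39°.
Weight W = 23.8 × 9.8 = 233.2 N acts straight down.
Horizontal: T_left cos 20° = T_right cos 39°  →  T_left = 0.827 T_right.
Vertical: T_left sin 20° + T_right sin 39° = 233.2.
Substituting the horizontal relation into the vertical equation gives 0.9122 T_right = 233.2, so T_right = 255.7 N.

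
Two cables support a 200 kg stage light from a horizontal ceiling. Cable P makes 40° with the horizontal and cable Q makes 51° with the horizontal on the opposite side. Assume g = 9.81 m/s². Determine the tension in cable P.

Weight W = 200 × 9.81 = 1962 N acts straight down.
Horizontal: T_P cos 40° = T_Q cos 51°  →  T_Q = 1.217 T_P.
Vertical: T_P sin 40° + T_Q sin 51° = 1962.
Substituting the horizontal relation into the vertical equation gives 1.589 T_P = 1962, so T_P = 1235 N.

T_P ≈ 1230 N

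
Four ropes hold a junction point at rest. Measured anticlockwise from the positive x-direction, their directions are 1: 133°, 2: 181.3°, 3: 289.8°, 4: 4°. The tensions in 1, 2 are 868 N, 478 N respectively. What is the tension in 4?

T_4 ≈ 826 N

Resolve: ΣF_x = 868 cos 133° + 478 cos 181.3° + T_3 cos 289.8° + T_4 cos 4° = 0.
        ΣF_y = 868 sin 133° + 478 sin 181.3° + T_3 sin 289.8° + T_4 sin 4° = 0.
The known terms sum to (-1070, 624) N, so 0.3387 T_3 + 0.9976 T_4 = 1070 and -0.9409 T_3 + 0.0698 T_4 = -624.
Solving simultaneously: T_3 = 724.5 N, T_4 = 826.5 N.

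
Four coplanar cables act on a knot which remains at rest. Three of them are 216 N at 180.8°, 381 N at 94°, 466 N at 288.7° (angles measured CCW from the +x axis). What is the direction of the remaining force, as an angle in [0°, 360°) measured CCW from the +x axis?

θ ≈ 34.6°

Sum the known components: ΣF_x = -93.15 N, ΣF_y = -64.34 N.
For equilibrium the remaining force must supply (−ΣF_x, −ΣF_y) = (93.15, 64.34) N.
Magnitude = √((93.15)² + (64.34)²) = 113.2 N; direction = atan2(64.34, 93.15) = 34.6°.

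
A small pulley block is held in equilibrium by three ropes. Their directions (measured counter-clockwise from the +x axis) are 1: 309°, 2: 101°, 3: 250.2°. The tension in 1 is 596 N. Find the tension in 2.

Resolve: ΣF_x = 596 cos 309° + T_2 cos 101° + T_3 cos 250.2° = 0.
        ΣF_y = 596 sin 309° + T_2 sin 101° + T_3 sin 250.2° = 0.
The known terms sum to (375.1, -463.2) N, so -0.1908 T_2 − 0.3387 T_3 = -375.1 and 0.9816 T_2 − 0.9409 T_3 = 463.2.
Solving simultaneously: T_2 = 995.6 N, T_3 = 546.4 N.

T_2 ≈ 996 N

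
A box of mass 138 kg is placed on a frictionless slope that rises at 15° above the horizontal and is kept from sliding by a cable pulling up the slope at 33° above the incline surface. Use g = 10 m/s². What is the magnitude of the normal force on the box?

N ≈ 1100 N

Take axes along and perpendicular to the incline. Weight components: W sin 15° = 357.2 N down-slope, W cos 15° = 1333 N into the surface.
Along incline: T cos 33° = W sin 15° → T = 425.9 N.
Perpendicular: N = W cos 15° − T sin 33° = 1101 N.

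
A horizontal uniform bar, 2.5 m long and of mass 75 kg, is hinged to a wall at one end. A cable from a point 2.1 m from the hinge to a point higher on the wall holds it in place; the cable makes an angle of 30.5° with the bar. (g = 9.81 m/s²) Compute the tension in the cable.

T ≈ 863 N

Take torques about the hinge: T sin 30.5° · 2.1 = 75×9.81×1.25 = 919.69 N·m.
So T = 919.69 / (0.5075 × 2.1) = 862.88 N.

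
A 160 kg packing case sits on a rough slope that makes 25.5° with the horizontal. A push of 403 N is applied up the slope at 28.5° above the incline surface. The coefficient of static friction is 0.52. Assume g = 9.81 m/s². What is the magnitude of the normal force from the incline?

N ≈ 1220 N

Axes along / perpendicular to the incline. W sin 25.5° = 675.7 N down-slope; W cos 25.5° = 1417 N into the surface.
Perpendicular: N = W cos 25.5° − P sin 28.5° = 1417 − 192.3 = 1224 N.
Along incline: P cos 28.5° + f = W sin 25.5° (friction acts up-slope) → f = 675.7 − 354.2 = 321.6 N.
|f| = 321.6 N ≤ μN = 636.7 N, so the packing case is indeed static.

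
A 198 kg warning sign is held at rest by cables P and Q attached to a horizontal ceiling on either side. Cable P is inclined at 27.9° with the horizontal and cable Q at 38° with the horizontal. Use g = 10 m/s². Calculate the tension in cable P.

T_P ≈ 1710 N

Weight W = 198 × 10 = 1980 N acts straight down.
Horizontal: T_P cos 27.9° = T_Q cos 38°  →  T_Q = 1.122 T_P.
Vertical: T_P sin 27.9° + T_Q sin 38° = 1980.
Substituting the horizontal relation into the vertical equation gives 1.158 T_P = 1980, so T_P = 1709 N.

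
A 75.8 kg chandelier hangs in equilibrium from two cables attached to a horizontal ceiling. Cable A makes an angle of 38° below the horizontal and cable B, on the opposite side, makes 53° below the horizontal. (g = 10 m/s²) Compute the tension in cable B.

Weight W = 75.8 × 10 = 758 N acts straight down.
Horizontal: T_A cos 38° = T_B cos 53°  →  T_A = 0.7637 T_B.
Vertical: T_A sin 38° + T_B sin 53° = 758.
Substituting the horizontal relation into the vertical equation gives 1.269 T_B = 758, so T_B = 597.4 N.

T_B ≈ 597 N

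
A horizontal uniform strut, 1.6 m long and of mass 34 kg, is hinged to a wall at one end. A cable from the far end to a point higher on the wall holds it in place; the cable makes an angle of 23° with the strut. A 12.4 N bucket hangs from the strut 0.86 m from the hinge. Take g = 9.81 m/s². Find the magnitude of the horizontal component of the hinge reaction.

H_x ≈ 409 N

Take torques about the hinge: T sin 23° · 1.6 = 34×9.81×0.8 + 12.4×0.86 = 277.5 N·m.
So T = 277.5 / (0.3907 × 1.6) = 443.87 N.
ΣF_x = 0: H_x = T cos 23° = 408.59 N.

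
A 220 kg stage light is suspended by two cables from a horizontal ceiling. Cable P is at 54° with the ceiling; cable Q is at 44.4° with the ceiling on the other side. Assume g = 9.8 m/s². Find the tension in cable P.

T_P ≈ 1560 N

Weight W = 220 × 9.8 = 2156 N acts straight down.
Horizontal: T_P cos 54° = T_Q cos 44.4°  →  T_Q = 0.8227 T_P.
Vertical: T_P sin 54° + T_Q sin 44.4° = 2156.
Substituting the horizontal relation into the vertical equation gives 1.385 T_P = 2156, so T_P = 1557 N.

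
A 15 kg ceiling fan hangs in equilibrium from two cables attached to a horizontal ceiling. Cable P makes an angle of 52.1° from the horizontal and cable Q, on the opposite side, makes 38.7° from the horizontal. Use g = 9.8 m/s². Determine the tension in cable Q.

Weight W = 15 × 9.8 = 147 N acts straight down.
Horizontal: T_P cos 52.1° = T_Q cos 38.7°  →  T_P = 1.27 T_Q.
Vertical: T_P sin 52.1° + T_Q sin 38.7° = 147.
Substituting the horizontal relation into the vertical equation gives 1.628 T_Q = 147, so T_Q = 90.31 N.

T_Q ≈ 90.3 N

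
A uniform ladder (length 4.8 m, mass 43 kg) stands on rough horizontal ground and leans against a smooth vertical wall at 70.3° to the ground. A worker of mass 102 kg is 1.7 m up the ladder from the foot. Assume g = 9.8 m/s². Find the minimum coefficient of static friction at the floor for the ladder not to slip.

ΣF_y = 0: N_floor = 43×9.8 + 102×9.8 = 1421 N.
Torques about the foot: N_wall · 4.8 sin 70.3° = 43×9.8×2.4 cos 70.3° + 102×9.8×1.7 cos 70.3° → N_wall = 202.2 N.
ΣF_x = 0: f_floor = N_wall = 202.2 N.
μ_min = f_floor / N_floor = 202.2 / 1421 = 0.1423.

μ_min ≈ 0.142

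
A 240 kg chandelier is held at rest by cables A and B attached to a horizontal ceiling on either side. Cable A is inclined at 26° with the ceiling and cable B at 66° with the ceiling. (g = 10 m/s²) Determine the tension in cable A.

Weight W = 240 × 10 = 2400 N acts straight down.
Horizontal: T_A cos 26° = T_B cos 66°  →  T_B = 2.21 T_A.
Vertical: T_A sin 26° + T_B sin 66° = 2400.
Substituting the horizontal relation into the vertical equation gives 2.457 T_A = 2400, so T_A = 976.8 N.

T_A ≈ 977 N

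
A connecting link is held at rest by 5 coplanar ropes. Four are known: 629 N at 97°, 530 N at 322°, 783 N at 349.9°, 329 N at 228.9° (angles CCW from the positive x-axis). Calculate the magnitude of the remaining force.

Sum the known components: ΣF_x = 895.6 N, ΣF_y = -87.22 N.
For equilibrium the remaining force must supply (−ΣF_x, −ΣF_y) = (-895.6, 87.22) N.
Magnitude = √((-895.6)² + (87.22)²) = 899.8 N; direction = atan2(87.22, -895.6) = 174.4°.

F ≈ 900 N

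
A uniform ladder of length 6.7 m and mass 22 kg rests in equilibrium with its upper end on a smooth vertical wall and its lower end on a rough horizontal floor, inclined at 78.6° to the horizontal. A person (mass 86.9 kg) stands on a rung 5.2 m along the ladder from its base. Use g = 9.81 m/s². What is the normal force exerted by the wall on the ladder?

N_wall ≈ 155 N

Torques about the foot: N_wall · 6.7 sin 78.6° = 22×9.81×3.35 cos 78.6° + 86.9×9.81×5.2 cos 78.6° → N_wall = 155.17 N.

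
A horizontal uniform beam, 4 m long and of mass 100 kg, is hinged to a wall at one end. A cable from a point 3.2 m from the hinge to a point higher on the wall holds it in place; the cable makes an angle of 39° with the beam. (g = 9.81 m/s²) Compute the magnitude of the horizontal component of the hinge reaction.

H_x ≈ 757 N

Take torques about the hinge: T sin 39° · 3.2 = 100×9.81×2 = 1962 N·m.
So T = 1962 / (0.6293 × 3.2) = 974.27 N.
ΣF_x = 0: H_x = T cos 39° = 757.15 N.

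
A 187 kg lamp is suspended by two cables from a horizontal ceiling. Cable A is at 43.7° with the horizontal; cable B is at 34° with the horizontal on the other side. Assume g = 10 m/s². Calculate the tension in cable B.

T_B ≈ 1380 N

Weight W = 187 × 10 = 1870 N acts straight down.
Horizontal: T_A cos 43.7° = T_B cos 34°  →  T_A = 1.147 T_B.
Vertical: T_A sin 43.7° + T_B sin 34° = 1870.
Substituting the horizontal relation into the vertical equation gives 1.351 T_B = 1870, so T_B = 1384 N.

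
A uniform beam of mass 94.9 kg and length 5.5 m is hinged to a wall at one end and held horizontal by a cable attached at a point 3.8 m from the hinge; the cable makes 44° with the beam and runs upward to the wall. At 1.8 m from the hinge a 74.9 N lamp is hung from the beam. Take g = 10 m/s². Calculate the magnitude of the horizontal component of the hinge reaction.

H_x ≈ 748 N

Take torques about the hinge: T sin 44° · 3.8 = 94.9×10×2.75 + 74.9×1.8 = 2744.6 N·m.
So T = 2744.6 / (0.6947 × 3.8) = 1039.7 N.
ΣF_x = 0: H_x = T cos 44° = 747.92 N.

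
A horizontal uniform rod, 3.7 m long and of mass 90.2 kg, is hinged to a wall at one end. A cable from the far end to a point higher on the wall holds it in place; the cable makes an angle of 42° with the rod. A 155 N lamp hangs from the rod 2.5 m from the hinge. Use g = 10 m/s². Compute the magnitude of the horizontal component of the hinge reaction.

Take torques about the hinge: T sin 42° · 3.7 = 90.2×10×1.85 + 155×2.5 = 2056.2 N·m.
So T = 2056.2 / (0.6691 × 3.7) = 830.53 N.
ΣF_x = 0: H_x = T cos 42° = 617.2 N.

H_x ≈ 617 N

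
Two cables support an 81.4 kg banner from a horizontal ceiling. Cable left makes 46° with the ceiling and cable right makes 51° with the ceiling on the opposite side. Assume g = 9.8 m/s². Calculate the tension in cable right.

Weight W = 81.4 × 9.8 = 797.7 N acts straight down.
Horizontal: T_left cos 46° = T_right cos 51°  →  T_left = 0.9059 T_right.
Vertical: T_left sin 46° + T_right sin 51° = 797.7.
Substituting the horizontal relation into the vertical equation gives 1.429 T_right = 797.7, so T_right = 558.3 N.

T_right ≈ 558 N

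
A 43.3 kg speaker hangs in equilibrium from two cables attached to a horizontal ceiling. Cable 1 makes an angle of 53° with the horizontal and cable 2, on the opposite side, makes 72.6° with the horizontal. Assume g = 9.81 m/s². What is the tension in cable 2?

Weight W = 43.3 × 9.81 = 424.8 N acts straight down.
Horizontal: T_1 cos 53° = T_2 cos 72.6°  →  T_1 = 0.4969 T_2.
Vertical: T_1 sin 53° + T_2 sin 72.6° = 424.8.
Substituting the horizontal relation into the vertical equation gives 1.351 T_2 = 424.8, so T_2 = 314.4 N.

T_2 ≈ 314 N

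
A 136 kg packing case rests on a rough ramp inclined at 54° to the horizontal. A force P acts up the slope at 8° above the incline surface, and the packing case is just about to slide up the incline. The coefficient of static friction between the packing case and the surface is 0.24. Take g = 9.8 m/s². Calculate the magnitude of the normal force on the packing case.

N ≈ 611 N

On the verge of sliding up the incline, friction equals μN and acts down the slope.
Perpendicular: N + P sin 8° = W cos 54° = 783.4 N.
Along incline: P cos 8° = W sin 54° + μN  with W sin 54° = 1078 N.
Solving the pair for P and N: P = 1237 N, N = 611.2 N (and f = μN = 146.7 N).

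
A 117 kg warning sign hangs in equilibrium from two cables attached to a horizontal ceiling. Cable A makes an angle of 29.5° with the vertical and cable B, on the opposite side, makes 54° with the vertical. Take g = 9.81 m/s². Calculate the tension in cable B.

T_B ≈ 569 N

Angles from the horizontal: cable A is 90° − 29.5° = 60.5°, cable B is 90° − 54° = 36°.
Weight W = 117 × 9.81 = 1148 N acts straight down.
Horizontal: T_A cos 60.5° = T_B cos 36°  →  T_A = 1.643 T_B.
Vertical: T_A sin 60.5° + T_B sin 36° = 1148.
Substituting the horizontal relation into the vertical equation gives 2.018 T_B = 1148, so T_B = 568.8 N.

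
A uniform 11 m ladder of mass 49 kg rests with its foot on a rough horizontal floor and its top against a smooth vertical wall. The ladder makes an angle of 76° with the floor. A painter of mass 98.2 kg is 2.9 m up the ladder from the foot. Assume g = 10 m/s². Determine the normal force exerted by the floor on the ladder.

ΣF_y = 0: N_floor = 49×10 + 98.2×10 = 1472 N.

N_floor ≈ 1470 N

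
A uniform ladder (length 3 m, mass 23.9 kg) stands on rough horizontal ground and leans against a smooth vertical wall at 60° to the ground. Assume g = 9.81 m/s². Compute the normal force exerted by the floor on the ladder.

ΣF_y = 0: N_floor = 23.9×9.81 = 234.46 N.

N_floor ≈ 234 N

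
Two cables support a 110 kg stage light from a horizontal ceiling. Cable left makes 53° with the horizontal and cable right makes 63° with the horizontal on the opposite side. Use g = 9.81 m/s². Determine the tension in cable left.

T_left ≈ 545 N

Weight W = 110 × 9.81 = 1079 N acts straight down.
Horizontal: T_left cos 53° = T_right cos 63°  →  T_right = 1.326 T_left.
Vertical: T_left sin 53° + T_right sin 63° = 1079.
Substituting the horizontal relation into the vertical equation gives 1.98 T_left = 1079, so T_left = 545.1 N.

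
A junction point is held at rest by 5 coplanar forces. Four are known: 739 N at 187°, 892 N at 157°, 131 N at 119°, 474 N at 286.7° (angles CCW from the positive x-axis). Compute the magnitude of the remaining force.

Sum the known components: ΣF_x = -1482 N, ΣF_y = -80.96 N.
For equilibrium the remaining force must supply (−ΣF_x, −ΣF_y) = (1482, 80.96) N.
Magnitude = √((1482)² + (80.96)²) = 1484 N; direction = atan2(80.96, 1482) = 3.1°.

F ≈ 1480 N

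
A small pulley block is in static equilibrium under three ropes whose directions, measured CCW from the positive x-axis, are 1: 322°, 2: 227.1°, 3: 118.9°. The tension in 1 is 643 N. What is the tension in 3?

T_3 ≈ 674 N

Resolve: ΣF_x = 643 cos 322° + T_2 cos 227.1° + T_3 cos 118.9° = 0.
        ΣF_y = 643 sin 322° + T_2 sin 227.1° + T_3 sin 118.9° = 0.
The known terms sum to (506.7, -395.9) N, so -0.6807 T_2 − 0.4833 T_3 = -506.7 and -0.7325 T_2 + 0.8755 T_3 = 395.9.
Solving simultaneously: T_2 = 265.6 N, T_3 = 674.4 N.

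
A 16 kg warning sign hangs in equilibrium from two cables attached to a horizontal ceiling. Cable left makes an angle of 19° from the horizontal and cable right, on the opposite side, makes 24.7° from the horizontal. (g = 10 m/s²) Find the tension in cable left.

Weight W = 16 × 10 = 160 N acts straight down.
Horizontal: T_left cos 19° = T_right cos 24.7°  →  T_right = 1.041 T_left.
Vertical: T_left sin 19° + T_right sin 24.7° = 160.
Substituting the horizontal relation into the vertical equation gives 0.7605 T_left = 160, so T_left = 210.4 N.

T_left ≈ 210 N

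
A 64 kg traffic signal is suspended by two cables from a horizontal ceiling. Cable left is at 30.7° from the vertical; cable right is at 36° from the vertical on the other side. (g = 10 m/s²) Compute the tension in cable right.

Angles from the horizontal: cable left is 90° − 30.7° = 59.3°, cable right is 90° − 36° = 54°.
Weight W = 64 × 10 = 640 N acts straight down.
Horizontal: T_left cos 59.3° = T_right cos 54°  →  T_left = 1.151 T_right.
Vertical: T_left sin 59.3° + T_right sin 54° = 640.
Substituting the horizontal relation into the vertical equation gives 1.799 T_right = 640, so T_right = 355.8 N.

T_right ≈ 356 N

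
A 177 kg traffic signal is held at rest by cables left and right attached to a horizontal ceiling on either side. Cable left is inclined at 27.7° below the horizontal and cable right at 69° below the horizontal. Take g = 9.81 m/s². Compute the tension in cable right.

T_right ≈ 1550 N

Weight W = 177 × 9.81 = 1736 N acts straight down.
Horizontal: T_left cos 27.7° = T_right cos 69°  →  T_left = 0.4048 T_right.
Vertical: T_left sin 27.7° + T_right sin 69° = 1736.
Substituting the horizontal relation into the vertical equation gives 1.122 T_right = 1736, so T_right = 1548 N.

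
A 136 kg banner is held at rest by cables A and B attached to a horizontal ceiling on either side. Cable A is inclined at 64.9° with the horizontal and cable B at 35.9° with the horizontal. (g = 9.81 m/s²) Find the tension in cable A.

T_A ≈ 1100 N

Weight W = 136 × 9.81 = 1334 N acts straight down.
Horizontal: T_A cos 64.9° = T_B cos 35.9°  →  T_B = 0.5237 T_A.
Vertical: T_A sin 64.9° + T_B sin 35.9° = 1334.
Substituting the horizontal relation into the vertical equation gives 1.213 T_A = 1334, so T_A = 1100 N.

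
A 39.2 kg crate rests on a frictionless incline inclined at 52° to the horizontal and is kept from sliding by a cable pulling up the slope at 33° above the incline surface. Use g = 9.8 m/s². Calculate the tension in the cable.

Take axes along and perpendicular to the incline. Weight components: W sin 52° = 302.7 N down-slope, W cos 52° = 236.5 N into the surface.
Along incline: T cos 33° = W sin 52° → T = 361 N.
Perpendicular: N = W cos 52° − T sin 33° = 39.92 N.

T ≈ 361 N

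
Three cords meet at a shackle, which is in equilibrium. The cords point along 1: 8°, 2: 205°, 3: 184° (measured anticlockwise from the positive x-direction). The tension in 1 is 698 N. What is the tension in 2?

Resolve: ΣF_x = 698 cos 8° + T_2 cos 205° + T_3 cos 184° = 0.
        ΣF_y = 698 sin 8° + T_2 sin 205° + T_3 sin 184° = 0.
The known terms sum to (691.2, 97.14) N, so -0.9063 T_2 − 0.9976 T_3 = -691.2 and -0.4226 T_2 − 0.0698 T_3 = -97.14.
Solving simultaneously: T_2 = 135.9 N, T_3 = 569.5 N.

T_2 ≈ 136 N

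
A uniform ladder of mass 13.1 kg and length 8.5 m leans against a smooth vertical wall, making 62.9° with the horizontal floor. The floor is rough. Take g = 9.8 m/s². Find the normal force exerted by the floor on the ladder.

N_floor ≈ 128 N

ΣF_y = 0: N_floor = 13.1×9.8 = 128.38 N.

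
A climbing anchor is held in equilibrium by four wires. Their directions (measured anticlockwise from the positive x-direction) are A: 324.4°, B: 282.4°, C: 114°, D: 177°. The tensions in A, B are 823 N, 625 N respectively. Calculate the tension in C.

Resolve: ΣF_x = 823 cos 324.4° + 625 cos 282.4° + T_C cos 114° + T_D cos 177° = 0.
        ΣF_y = 823 sin 324.4° + 625 sin 282.4° + T_C sin 114° + T_D sin 177° = 0.
The known terms sum to (803.4, -1090) N, so -0.4067 T_C − 0.9986 T_D = -803.4 and 0.9135 T_C + 0.0523 T_D = 1090.
Solving simultaneously: T_C = 1174 N, T_D = 326.4 N.

T_C ≈ 1170 N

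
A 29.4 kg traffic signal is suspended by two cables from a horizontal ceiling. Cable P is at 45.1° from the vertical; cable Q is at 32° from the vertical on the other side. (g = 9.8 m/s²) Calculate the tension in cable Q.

Angles from the horizontal: cable P is 90° − 45.1° = 44.9°, cable Q is 90° − 32° = 58°.
Weight W = 29.4 × 9.8 = 288.1 N acts straight down.
Horizontal: T_P cos 44.9° = T_Q cos 58°  →  T_P = 0.7481 T_Q.
Vertical: T_P sin 44.9° + T_Q sin 58° = 288.1.
Substituting the horizontal relation into the vertical equation gives 1.376 T_Q = 288.1, so T_Q = 209.4 N.

T_Q ≈ 209 N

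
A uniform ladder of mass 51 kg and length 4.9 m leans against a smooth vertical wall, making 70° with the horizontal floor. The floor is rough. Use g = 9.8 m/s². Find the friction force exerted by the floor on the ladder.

f ≈ 91 N

Torques about the foot: N_wall · 4.9 sin 70° = 51×9.8×2.45 cos 70° → N_wall = 90.956 N.
ΣF_x = 0: f_floor = N_wall = 90.956 N.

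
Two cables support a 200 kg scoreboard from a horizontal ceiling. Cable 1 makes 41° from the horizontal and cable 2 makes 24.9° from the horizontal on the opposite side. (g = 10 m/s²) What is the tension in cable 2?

Weight W = 200 × 10 = 2000 N acts straight down.
Horizontal: T_1 cos 41° = T_2 cos 24.9°  →  T_1 = 1.202 T_2.
Vertical: T_1 sin 41° + T_2 sin 24.9° = 2000.
Substituting the horizontal relation into the vertical equation gives 1.21 T_2 = 2000, so T_2 = 1654 N.

T_2 ≈ 1650 N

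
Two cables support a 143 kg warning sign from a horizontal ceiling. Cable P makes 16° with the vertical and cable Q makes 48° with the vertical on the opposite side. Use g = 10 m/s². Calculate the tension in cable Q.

T_Q ≈ 439 N

Angles from the horizontal: cable P is 90° − 16° = 74°, cable Q is 90° − 48° = 42°.
Weight W = 143 × 10 = 1430 N acts straight down.
Horizontal: T_P cos 74° = T_Q cos 42°  →  T_P = 2.696 T_Q.
Vertical: T_P sin 74° + T_Q sin 42° = 1430.
Substituting the horizontal relation into the vertical equation gives 3.261 T_Q = 1430, so T_Q = 438.5 N.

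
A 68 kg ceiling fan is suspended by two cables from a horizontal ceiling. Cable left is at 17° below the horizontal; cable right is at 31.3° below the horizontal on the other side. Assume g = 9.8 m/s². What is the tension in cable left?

Weight W = 68 × 9.8 = 666.4 N acts straight down.
Horizontal: T_left cos 17° = T_right cos 31.3°  →  T_right = 1.119 T_left.
Vertical: T_left sin 17° + T_right sin 31.3° = 666.4.
Substituting the horizontal relation into the vertical equation gives 0.8738 T_left = 666.4, so T_left = 762.6 N.

T_left ≈ 763 N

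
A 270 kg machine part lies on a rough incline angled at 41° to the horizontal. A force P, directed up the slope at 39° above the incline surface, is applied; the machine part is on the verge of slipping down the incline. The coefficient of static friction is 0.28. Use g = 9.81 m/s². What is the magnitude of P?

P ≈ 1960 N

On the verge of sliding down the incline, friction equals μN and acts up the slope.
Perpendicular: N + P sin 39° = W cos 41° = 1999 N.
Along incline: P cos 39° + μN = W sin 41° with W sin 41° = 1738 N.
Solving the pair for P and N: P = 1960 N, N = 765.4 N (and f = μN = 214.3 N).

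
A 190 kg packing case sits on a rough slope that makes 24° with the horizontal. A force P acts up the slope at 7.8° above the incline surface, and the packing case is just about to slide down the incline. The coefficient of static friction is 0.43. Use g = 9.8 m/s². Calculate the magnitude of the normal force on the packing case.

N ≈ 1700 N

On the verge of sliding down the incline, friction equals μN and acts up the slope.
Perpendicular: N + P sin 7.8° = W cos 24° = 1701 N.
Along incline: P cos 7.8° + μN = W sin 24° with W sin 24° = 757.3 N.
Solving the pair for P and N: P = 27.78 N, N = 1697 N (and f = μN = 729.8 N).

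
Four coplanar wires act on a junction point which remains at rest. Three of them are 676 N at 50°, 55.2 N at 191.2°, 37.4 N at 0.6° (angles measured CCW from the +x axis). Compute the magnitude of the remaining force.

Sum the known components: ΣF_x = 417.8 N, ΣF_y = 507.5 N.
For equilibrium the remaining force must supply (−ΣF_x, −ΣF_y) = (-417.8, -507.5) N.
Magnitude = √((-417.8)² + (-507.5)²) = 657.3 N; direction = atan2(-507.5, -417.8) = 230.5°.

F ≈ 657 N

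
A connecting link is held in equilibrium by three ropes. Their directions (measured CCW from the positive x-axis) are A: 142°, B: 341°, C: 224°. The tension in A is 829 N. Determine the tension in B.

T_B ≈ 921 N

Resolve: ΣF_x = 829 cos 142° + T_B cos 341° + T_C cos 224° = 0.
        ΣF_y = 829 sin 142° + T_B sin 341° + T_C sin 224° = 0.
The known terms sum to (-653.3, 510.4) N, so 0.9455 T_B − 0.7193 T_C = 653.3 and -0.3256 T_B − 0.6947 T_C = -510.4.
Solving simultaneously: T_B = 921.4 N, T_C = 302.9 N.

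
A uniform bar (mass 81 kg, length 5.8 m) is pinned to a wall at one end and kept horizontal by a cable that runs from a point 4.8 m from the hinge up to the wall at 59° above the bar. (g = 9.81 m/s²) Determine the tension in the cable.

T ≈ 560 N

Take torques about the hinge: T sin 59° · 4.8 = 81×9.81×2.9 = 2304.4 N·m.
So T = 2304.4 / (0.8572 × 4.8) = 560.07 N.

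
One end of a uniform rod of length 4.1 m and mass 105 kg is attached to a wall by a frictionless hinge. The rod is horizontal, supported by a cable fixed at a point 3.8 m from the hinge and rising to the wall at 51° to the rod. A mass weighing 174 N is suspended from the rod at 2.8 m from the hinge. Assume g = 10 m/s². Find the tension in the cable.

Take torques about the hinge: T sin 51° · 3.8 = 105×10×2.05 + 174×2.8 = 2639.7 N·m.
So T = 2639.7 / (0.7771 × 3.8) = 893.86 N.

T ≈ 894 N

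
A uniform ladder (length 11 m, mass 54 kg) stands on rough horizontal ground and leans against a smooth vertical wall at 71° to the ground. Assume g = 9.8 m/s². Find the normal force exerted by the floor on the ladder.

ΣF_y = 0: N_floor = 54×9.8 = 529.2 N.

N_floor ≈ 529 N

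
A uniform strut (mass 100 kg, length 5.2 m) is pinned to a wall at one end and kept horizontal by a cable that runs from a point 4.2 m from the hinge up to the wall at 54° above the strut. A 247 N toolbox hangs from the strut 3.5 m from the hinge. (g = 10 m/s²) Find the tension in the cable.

Take torques about the hinge: T sin 54° · 4.2 = 100×10×2.6 + 247×3.5 = 3464.5 N·m.
So T = 3464.5 / (0.8090 × 4.2) = 1019.6 N.

T ≈ 1020 N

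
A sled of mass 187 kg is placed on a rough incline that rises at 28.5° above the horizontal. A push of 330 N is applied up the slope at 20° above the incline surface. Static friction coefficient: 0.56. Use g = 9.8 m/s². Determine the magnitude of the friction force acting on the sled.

f ≈ 564 N

Axes along / perpendicular to the incline. W sin 28.5° = 874.4 N down-slope; W cos 28.5° = 1611 N into the surface.
Perpendicular: N = W cos 28.5° − P sin 20° = 1611 − 112.9 = 1498 N.
Along incline: P cos 20° + f = W sin 28.5° (friction acts up-slope) → f = 874.4 − 310.1 = 564.3 N.
|f| = 564.3 N ≤ μN = 838.7 N, so the sled is indeed static.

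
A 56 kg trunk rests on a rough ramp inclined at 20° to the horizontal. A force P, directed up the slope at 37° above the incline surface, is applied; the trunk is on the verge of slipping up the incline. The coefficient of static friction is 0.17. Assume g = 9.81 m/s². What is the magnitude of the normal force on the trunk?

N ≈ 332 N

On the verge of sliding up the incline, friction equals μN and acts down the slope.
Perpendicular: N + P sin 37° = W cos 20° = 516.2 N.
Along incline: P cos 37° = W sin 20° + μN  with W sin 20° = 187.9 N.
Solving the pair for P and N: P = 306 N, N = 332.1 N (and f = μN = 56.46 N).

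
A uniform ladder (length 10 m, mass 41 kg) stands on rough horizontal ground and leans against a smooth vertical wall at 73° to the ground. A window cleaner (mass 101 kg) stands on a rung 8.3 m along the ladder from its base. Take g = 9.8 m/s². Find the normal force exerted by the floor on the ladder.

ΣF_y = 0: N_floor = 41×9.8 + 101×9.8 = 1391.6 N.

N_floor ≈ 1390 N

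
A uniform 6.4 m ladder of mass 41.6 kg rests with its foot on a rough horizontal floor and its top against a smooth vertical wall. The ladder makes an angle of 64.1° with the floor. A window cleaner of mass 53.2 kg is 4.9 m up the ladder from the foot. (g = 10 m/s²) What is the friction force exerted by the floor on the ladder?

f ≈ 299 N

Torques about the foot: N_wall · 6.4 sin 64.1° = 41.6×10×3.2 cos 64.1° + 53.2×10×4.9 cos 64.1° → N_wall = 298.78 N.
ΣF_x = 0: f_floor = N_wall = 298.78 N.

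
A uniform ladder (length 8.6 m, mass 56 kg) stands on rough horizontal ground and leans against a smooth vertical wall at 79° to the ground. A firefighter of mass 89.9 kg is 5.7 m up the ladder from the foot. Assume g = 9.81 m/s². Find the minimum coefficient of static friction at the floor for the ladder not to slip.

ΣF_y = 0: N_floor = 56×9.81 + 89.9×9.81 = 1431.3 N.
Torques about the foot: N_wall · 8.6 sin 79° = 56×9.81×4.3 cos 79° + 89.9×9.81×5.7 cos 79° → N_wall = 167.01 N.
ΣF_x = 0: f_floor = N_wall = 167.01 N.
μ_min = f_floor / N_floor = 167.01 / 1431.3 = 0.1167.

μ_min ≈ 0.117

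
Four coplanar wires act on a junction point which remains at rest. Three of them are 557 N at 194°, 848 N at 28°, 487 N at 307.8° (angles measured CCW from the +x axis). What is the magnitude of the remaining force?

F ≈ 521 N

Sum the known components: ΣF_x = 506.8 N, ΣF_y = -121.4 N.
For equilibrium the remaining force must supply (−ΣF_x, −ΣF_y) = (-506.8, 121.4) N.
Magnitude = √((-506.8)² + (121.4)²) = 521.1 N; direction = atan2(121.4, -506.8) = 166.5°.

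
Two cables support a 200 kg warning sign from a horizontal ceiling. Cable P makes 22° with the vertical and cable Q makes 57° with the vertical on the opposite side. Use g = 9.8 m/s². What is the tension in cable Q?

Angles from the horizontal: cable P is 90° − 22° = 68°, cable Q is 90° − 57° = 33°.
Weight W = 200 × 9.8 = 1960 N acts straight down.
Horizontal: T_P cos 68° = T_Q cos 33°  →  T_P = 2.239 T_Q.
Vertical: T_P sin 68° + T_Q sin 33° = 1960.
Substituting the horizontal relation into the vertical equation gives 2.62 T_Q = 1960, so T_Q = 748 N.

T_Q ≈ 748 N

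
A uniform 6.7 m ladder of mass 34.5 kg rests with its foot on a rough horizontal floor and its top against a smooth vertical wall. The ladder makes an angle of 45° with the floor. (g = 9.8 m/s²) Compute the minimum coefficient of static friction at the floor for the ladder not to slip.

μ_min ≈ 0.500

ΣF_y = 0: N_floor = 34.5×9.8 = 338.1 N.
Torques about the foot: N_wall · 6.7 sin 45° = 34.5×9.8×3.35 cos 45° → N_wall = 169.05 N.
ΣF_x = 0: f_floor = N_wall = 169.05 N.
μ_min = f_floor / N_floor = 169.05 / 338.1 = 0.5.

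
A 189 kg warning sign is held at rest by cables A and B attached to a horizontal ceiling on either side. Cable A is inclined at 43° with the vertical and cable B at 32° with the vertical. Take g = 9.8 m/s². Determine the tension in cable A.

Angles from the horizontal: cable A is 90° − 43° = 47°, cable B is 90° − 32° = 58°.
Weight W = 189 × 9.8 = 1852 N acts straight down.
Horizontal: T_A cos 47° = T_B cos 58°  →  T_B = 1.287 T_A.
Vertical: T_A sin 47° + T_B sin 58° = 1852.
Substituting the horizontal relation into the vertical equation gives 1.823 T_A = 1852, so T_A = 1016 N.

T_A ≈ 1020 N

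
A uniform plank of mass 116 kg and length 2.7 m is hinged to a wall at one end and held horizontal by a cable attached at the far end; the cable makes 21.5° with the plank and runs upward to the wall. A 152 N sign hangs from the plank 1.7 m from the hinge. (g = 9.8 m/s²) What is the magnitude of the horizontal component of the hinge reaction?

H_x ≈ 1690 N

Take torques about the hinge: T sin 21.5° · 2.7 = 116×9.8×1.35 + 152×1.7 = 1793.1 N·m.
So T = 1793.1 / (0.3665 × 2.7) = 1812 N.
ΣF_x = 0: H_x = T cos 21.5° = 1685.9 N.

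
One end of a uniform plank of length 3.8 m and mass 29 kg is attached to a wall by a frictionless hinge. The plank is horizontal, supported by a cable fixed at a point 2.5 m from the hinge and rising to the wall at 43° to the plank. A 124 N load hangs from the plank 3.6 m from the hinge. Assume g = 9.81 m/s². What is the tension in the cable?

Take torques about the hinge: T sin 43° · 2.5 = 29×9.81×1.9 + 124×3.6 = 986.93 N·m.
So T = 986.93 / (0.6820 × 2.5) = 578.85 N.

T ≈ 579 N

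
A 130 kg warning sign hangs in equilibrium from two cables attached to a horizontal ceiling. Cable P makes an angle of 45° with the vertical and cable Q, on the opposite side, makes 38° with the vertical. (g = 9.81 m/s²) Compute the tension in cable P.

Angles from the horizontal: cable P is 90° − 45° = 45°, cable Q is 90° − 38° = 52°.
Weight W = 130 × 9.81 = 1275 N acts straight down.
Horizontal: T_P cos 45° = T_Q cos 52°  →  T_Q = 1.149 T_P.
Vertical: T_P sin 45° + T_Q sin 52° = 1275.
Substituting the horizontal relation into the vertical equation gives 1.612 T_P = 1275, so T_P = 791 N.

T_P ≈ 791 N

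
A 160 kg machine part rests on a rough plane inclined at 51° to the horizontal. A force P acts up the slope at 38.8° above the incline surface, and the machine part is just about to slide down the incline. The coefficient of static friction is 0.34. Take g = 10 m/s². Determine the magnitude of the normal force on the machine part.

On the verge of sliding down the incline, friction equals μN and acts up the slope.
Perpendicular: N + P sin 38.8° = W cos 51° = 1007 N.
Along incline: P cos 38.8° + μN = W sin 51° with W sin 51° = 1243 N.
Solving the pair for P and N: P = 1591 N, N = 9.862 N (and f = μN = 3.353 N).

N ≈ 9.86 N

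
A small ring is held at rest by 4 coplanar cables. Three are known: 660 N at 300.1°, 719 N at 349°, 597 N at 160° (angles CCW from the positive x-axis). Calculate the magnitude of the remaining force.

F ≈ 693 N

Sum the known components: ΣF_x = 475.8 N, ΣF_y = -504 N.
For equilibrium the remaining force must supply (−ΣF_x, −ΣF_y) = (-475.8, 504) N.
Magnitude = √((-475.8)² + (504)²) = 693.1 N; direction = atan2(504, -475.8) = 133.4°.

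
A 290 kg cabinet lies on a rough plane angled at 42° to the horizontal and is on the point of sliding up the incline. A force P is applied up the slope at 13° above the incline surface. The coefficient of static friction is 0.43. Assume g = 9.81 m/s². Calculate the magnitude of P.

P ≈ 2630 N

On the verge of sliding up the incline, friction equals μN and acts down the slope.
Perpendicular: N + P sin 13° = W cos 42° = 2114 N.
Along incline: P cos 13° = W sin 42° + μN  with W sin 42° = 1904 N.
Solving the pair for P and N: P = 2626 N, N = 1523 N (and f = μN = 655.1 N).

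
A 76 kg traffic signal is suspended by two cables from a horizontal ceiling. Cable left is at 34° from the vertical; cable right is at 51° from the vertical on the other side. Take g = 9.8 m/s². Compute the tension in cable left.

Angles from the horizontal: cable left is 90° − 34° = 56°, cable right is 90° − 51° = 39°.
Weight W = 76 × 9.8 = 744.8 N acts straight down.
Horizontal: T_left cos 56° = T_right cos 39°  →  T_right = 0.7195 T_left.
Vertical: T_left sin 56° + T_right sin 39° = 744.8.
Substituting the horizontal relation into the vertical equation gives 1.282 T_left = 744.8, so T_left = 581 N.

T_left ≈ 581 N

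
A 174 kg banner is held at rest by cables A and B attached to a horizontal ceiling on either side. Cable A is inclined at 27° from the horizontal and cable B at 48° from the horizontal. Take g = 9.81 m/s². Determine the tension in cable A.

T_A ≈ 1180 N

Weight W = 174 × 9.81 = 1707 N acts straight down.
Horizontal: T_A cos 27° = T_B cos 48°  →  T_B = 1.332 T_A.
Vertical: T_A sin 27° + T_B sin 48° = 1707.
Substituting the horizontal relation into the vertical equation gives 1.444 T_A = 1707, so T_A = 1182 N.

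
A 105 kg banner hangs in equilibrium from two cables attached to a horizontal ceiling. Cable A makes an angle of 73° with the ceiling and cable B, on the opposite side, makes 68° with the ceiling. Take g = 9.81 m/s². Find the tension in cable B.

T_B ≈ 479 N

Weight W = 105 × 9.81 = 1030 N acts straight down.
Horizontal: T_A cos 73° = T_B cos 68°  →  T_A = 1.281 T_B.
Vertical: T_A sin 73° + T_B sin 68° = 1030.
Substituting the horizontal relation into the vertical equation gives 2.152 T_B = 1030, so T_B = 478.5 N.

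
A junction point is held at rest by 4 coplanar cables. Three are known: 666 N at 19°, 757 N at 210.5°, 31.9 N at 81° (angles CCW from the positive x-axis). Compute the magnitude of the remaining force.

Sum the known components: ΣF_x = -17.55 N, ΣF_y = -135.9 N.
For equilibrium the remaining force must supply (−ΣF_x, −ΣF_y) = (17.55, 135.9) N.
Magnitude = √((17.55)² + (135.9)²) = 137 N; direction = atan2(135.9, 17.55) = 82.6°.

F ≈ 137 N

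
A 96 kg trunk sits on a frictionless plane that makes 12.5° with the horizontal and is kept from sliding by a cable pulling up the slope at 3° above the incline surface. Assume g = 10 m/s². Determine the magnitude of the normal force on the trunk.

Take axes along and perpendicular to the incline. Weight components: W sin 12.5° = 207.8 N down-slope, W cos 12.5° = 937.2 N into the surface.
Along incline: T cos 3° = W sin 12.5° → T = 208.1 N.
Perpendicular: N = W cos 12.5° − T sin 3° = 926.4 N.

N ≈ 926 N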